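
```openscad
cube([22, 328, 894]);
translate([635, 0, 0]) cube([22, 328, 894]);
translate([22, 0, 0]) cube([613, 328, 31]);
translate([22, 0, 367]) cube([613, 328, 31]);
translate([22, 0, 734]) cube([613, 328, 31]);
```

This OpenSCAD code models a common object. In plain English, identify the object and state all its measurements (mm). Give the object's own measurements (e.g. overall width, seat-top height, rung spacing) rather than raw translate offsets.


An open bookshelf. Two side panels, each 22 mm thick, 328 mm deep and 894 mm tall, stand 657 mm apart (outside-to-outside). Between them sit 3 shelves, each 31 mm thick and 328 mm deep, spanning the full gap between the sides. The bottom shelf rests on the floor (its underside at z = 0) and the clear gap between one shelf's top and the next shelf's underside is 336 mm.


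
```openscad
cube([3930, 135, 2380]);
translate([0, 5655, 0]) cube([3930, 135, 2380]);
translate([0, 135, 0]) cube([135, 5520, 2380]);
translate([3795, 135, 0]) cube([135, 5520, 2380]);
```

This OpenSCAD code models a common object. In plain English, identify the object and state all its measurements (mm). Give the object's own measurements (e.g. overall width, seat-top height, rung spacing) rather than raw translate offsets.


The wall frame of a small rectangular building: four walls, each 2380 mm tall and 135 mm thick, enclosing a footprint 3930 mm (x) by 5790 mm (y) outside-to-outside, with no floor or roof. The front and back walls (the −y and +y sides) span the full width; the two side walls fit between them.


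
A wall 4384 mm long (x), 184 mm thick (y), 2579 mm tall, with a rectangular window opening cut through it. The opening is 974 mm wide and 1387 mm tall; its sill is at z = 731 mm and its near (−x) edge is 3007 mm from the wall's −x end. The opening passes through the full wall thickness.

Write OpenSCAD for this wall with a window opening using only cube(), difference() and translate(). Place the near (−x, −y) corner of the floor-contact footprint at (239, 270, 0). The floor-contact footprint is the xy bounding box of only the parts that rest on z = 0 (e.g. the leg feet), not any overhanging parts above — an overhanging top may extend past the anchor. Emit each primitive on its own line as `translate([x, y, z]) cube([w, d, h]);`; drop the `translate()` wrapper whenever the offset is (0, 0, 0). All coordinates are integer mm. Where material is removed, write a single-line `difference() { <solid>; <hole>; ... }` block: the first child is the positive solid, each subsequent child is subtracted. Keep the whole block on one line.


difference() { translate([239, 270, 0]) cube([4384, 184, 2579]); translate([3246, 270, 731]) cube([974, 184, 1387]); }


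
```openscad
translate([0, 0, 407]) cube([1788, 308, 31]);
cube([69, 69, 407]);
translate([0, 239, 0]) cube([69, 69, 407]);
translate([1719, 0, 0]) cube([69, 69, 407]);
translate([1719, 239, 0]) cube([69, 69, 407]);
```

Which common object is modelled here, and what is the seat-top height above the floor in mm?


A bench. The seat-top height is 438 mm.

A long slab on four corner posts — a bench. The slab sits at z = 407 with thickness 31, so the top is 407 + 31 = 438 mm.


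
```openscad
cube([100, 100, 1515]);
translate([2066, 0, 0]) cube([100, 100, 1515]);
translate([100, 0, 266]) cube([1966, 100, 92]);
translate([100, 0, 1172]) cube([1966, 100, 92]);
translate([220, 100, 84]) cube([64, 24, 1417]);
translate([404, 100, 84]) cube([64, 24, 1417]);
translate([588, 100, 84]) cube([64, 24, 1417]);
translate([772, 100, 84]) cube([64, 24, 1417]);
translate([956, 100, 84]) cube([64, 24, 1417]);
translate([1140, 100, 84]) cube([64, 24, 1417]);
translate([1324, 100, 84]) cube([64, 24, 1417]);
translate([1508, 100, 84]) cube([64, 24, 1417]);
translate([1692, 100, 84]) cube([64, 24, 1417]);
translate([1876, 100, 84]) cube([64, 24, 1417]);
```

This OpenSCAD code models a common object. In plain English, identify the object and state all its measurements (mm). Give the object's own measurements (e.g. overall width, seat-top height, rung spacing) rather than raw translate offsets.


A fence section. Two 100×100 mm posts, 1515 mm tall, stand on the floor with a clear span of 1966 mm between their inner faces. Two horizontal rails of 100×92 mm section span the gap between the posts with their undersides at z = 266 mm and z = 1172 mm, flush with the posts' −y face. 10 pickets, each 64 mm wide, 24 mm thick and 1417 mm tall, are fixed to the +y face of the rails with their bottoms at z = 84 mm, spaced across the span with a 120 mm gap after the −x post and between neighbouring pickets, with 126 mm left before the +x post.


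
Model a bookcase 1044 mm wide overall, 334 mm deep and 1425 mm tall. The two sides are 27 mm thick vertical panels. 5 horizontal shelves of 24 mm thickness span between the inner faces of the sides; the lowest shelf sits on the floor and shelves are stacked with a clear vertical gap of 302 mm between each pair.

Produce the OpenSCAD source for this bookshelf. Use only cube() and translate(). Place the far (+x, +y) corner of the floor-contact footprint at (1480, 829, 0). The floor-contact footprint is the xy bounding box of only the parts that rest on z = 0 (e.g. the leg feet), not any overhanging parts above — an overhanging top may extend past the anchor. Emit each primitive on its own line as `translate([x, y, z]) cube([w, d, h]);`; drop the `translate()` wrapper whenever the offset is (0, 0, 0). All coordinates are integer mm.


translate([436, 495, 0]) cube([27, 334, 1425]);
translate([1453, 495, 0]) cube([27, 334, 1425]);
translate([463, 495, 0]) cube([990, 334, 24]);
translate([463, 495, 326]) cube([990, 334, 24]);
translate([463, 495, 652]) cube([990, 334, 24]);
translate([463, 495, 978]) cube([990, 334, 24]);
translate([463, 495, 1304]) cube([990, 334, 24]);


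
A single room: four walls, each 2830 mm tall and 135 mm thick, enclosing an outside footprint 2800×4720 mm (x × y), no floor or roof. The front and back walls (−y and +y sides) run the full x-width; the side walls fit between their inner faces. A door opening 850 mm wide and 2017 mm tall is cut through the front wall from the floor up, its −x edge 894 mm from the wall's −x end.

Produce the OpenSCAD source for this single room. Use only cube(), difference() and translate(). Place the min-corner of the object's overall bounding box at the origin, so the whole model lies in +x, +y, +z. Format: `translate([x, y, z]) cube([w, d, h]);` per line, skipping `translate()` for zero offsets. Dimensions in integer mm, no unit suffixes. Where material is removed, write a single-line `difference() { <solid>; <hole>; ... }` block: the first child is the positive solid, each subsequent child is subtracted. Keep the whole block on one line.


difference() { cube([2800, 135, 2830]); translate([894, 0, 0]) cube([850, 135, 2017]); }
translate([0, 4585, 0]) cube([2800, 135, 2830]);
translate([0, 135, 0]) cube([135, 4450, 2830]);
translate([2665, 135, 0]) cube([135, 4450, 2830]);


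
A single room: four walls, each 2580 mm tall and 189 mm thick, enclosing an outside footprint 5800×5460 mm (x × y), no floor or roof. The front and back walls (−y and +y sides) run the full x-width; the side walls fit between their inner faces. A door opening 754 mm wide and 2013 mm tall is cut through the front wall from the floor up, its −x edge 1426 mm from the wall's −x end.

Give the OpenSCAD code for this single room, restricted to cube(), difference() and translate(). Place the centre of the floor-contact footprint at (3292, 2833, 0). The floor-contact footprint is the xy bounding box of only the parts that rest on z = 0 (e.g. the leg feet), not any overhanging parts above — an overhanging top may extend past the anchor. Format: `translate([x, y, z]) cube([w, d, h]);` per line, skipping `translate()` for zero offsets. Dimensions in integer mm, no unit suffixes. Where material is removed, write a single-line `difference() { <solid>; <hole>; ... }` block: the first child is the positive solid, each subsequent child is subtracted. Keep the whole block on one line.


difference() { translate([392, 103, 0]) cube([5800, 189, 2580]); translate([1818, 103, 0]) cube([754, 189, 2013]); }
translate([392, 5374, 0]) cube([5800, 189, 2580]);
translate([392, 292, 0]) cube([189, 5082, 2580]);
translate([6003, 292, 0]) cube([189, 5082, 2580]);


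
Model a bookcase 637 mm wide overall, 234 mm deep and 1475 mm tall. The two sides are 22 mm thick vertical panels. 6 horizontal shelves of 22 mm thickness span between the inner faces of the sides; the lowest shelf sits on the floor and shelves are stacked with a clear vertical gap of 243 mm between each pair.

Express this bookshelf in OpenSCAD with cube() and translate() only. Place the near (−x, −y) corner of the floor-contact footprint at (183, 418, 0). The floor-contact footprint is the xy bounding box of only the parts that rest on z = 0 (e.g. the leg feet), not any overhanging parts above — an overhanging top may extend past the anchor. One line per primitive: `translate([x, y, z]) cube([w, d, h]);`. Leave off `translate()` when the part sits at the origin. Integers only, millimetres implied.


translate([183, 418, 0]) cube([22, 234, 1475]);
translate([798, 418, 0]) cube([22, 234, 1475]);
translate([205, 418, 0]) cube([593, 234, 22]);
translate([205, 418, 265]) cube([593, 234, 22]);
translate([205, 418, 530]) cube([593, 234, 22]);
translate([205, 418, 795]) cube([593, 234, 22]);
translate([205, 418, 1060]) cube([593, 234, 22]);
translate([205, 418, 1325]) cube([593, 234, 22]);


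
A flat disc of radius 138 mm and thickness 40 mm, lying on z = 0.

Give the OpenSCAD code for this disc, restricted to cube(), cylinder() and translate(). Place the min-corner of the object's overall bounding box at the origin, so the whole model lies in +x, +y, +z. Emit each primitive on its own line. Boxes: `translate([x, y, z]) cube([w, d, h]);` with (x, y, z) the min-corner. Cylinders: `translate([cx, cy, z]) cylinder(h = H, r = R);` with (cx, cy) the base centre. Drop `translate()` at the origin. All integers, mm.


translate([138, 138, 0]) cylinder(h = 40, r = 138);


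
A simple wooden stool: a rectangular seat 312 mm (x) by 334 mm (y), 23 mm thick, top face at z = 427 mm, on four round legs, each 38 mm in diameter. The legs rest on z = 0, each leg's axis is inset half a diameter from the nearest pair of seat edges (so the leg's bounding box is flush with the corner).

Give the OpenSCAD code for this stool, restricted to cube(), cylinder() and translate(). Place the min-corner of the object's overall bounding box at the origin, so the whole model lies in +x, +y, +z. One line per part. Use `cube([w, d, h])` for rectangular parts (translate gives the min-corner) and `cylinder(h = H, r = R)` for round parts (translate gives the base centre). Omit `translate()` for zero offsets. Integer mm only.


// leg_h = 427 - 23 = 404
translate([0, 0, 404]) cube([312, 334, 23]);
translate([19, 19, 0]) cylinder(h = 404, r = 19);
translate([293, 19, 0]) cylinder(h = 404, r = 19);
translate([19, 315, 0]) cylinder(h = 404, r = 19);
translate([293, 315, 0]) cylinder(h = 404, r = 19);


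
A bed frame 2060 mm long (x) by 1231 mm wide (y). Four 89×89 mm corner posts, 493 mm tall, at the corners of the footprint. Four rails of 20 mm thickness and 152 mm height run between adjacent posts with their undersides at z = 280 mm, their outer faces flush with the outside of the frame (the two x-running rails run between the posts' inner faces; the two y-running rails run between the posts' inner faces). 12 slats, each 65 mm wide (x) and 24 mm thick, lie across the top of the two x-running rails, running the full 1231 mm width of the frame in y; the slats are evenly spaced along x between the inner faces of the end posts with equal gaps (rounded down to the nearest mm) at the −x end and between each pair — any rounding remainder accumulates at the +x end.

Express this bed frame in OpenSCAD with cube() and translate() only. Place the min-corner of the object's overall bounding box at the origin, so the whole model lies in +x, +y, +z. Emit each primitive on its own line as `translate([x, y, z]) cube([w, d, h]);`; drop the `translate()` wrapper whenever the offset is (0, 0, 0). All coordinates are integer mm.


cube([89, 89, 493]);
translate([0, 1142, 0]) cube([89, 89, 493]);
translate([1971, 0, 0]) cube([89, 89, 493]);
translate([1971, 1142, 0]) cube([89, 89, 493]);
translate([89, 0, 280]) cube([1882, 20, 152]);
translate([89, 1211, 280]) cube([1882, 20, 152]);
translate([0, 89, 280]) cube([20, 1053, 152]);
translate([2040, 89, 280]) cube([20, 1053, 152]);
translate([173, 0, 432]) cube([65, 1231, 24]);
translate([322, 0, 432]) cube([65, 1231, 24]);
translate([471, 0, 432]) cube([65, 1231, 24]);
translate([620, 0, 432]) cube([65, 1231, 24]);
translate([769, 0, 432]) cube([65, 1231, 24]);
translate([918, 0, 432]) cube([65, 1231, 24]);
translate([1067, 0, 432]) cube([65, 1231, 24]);
translate([1216, 0, 432]) cube([65, 1231, 24]);
translate([1365, 0, 432]) cube([65, 1231, 24]);
translate([1514, 0, 432]) cube([65, 1231, 24]);
translate([1663, 0, 432]) cube([65, 1231, 24]);
translate([1812, 0, 432]) cube([65, 1231, 24]);


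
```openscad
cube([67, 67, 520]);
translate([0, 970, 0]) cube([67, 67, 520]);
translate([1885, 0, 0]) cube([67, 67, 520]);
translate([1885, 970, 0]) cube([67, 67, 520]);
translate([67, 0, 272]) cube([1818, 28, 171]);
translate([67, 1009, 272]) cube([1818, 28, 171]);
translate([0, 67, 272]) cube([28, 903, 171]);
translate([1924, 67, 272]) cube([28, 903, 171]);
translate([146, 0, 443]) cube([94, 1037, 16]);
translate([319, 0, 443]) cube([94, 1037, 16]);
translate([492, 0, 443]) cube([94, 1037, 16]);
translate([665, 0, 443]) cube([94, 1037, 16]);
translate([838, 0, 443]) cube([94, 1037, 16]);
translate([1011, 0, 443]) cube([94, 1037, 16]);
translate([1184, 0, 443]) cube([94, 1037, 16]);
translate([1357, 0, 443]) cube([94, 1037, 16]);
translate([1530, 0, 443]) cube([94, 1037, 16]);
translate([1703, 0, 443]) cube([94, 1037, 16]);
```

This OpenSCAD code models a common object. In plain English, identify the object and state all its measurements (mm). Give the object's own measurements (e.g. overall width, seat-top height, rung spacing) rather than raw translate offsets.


A bed frame 1952 mm long (x) by 1037 mm wide (y). Four 67×67 mm corner posts, 520 mm tall, at the corners of the footprint. Four rails of 28 mm thickness and 171 mm height run between adjacent posts with their undersides at z = 272 mm, their outer faces flush with the outside of the frame (the two x-running rails run between the posts' inner faces; the two y-running rails run between the posts' inner faces). 10 slats, each 94 mm wide (x) and 16 mm thick, lie across the top of the two x-running rails, running the full 1037 mm width of the frame in y; along x they sit between the end posts with a 79 mm gap after the −x posts and between neighbouring slats, leaving 88 mm before the +x posts.


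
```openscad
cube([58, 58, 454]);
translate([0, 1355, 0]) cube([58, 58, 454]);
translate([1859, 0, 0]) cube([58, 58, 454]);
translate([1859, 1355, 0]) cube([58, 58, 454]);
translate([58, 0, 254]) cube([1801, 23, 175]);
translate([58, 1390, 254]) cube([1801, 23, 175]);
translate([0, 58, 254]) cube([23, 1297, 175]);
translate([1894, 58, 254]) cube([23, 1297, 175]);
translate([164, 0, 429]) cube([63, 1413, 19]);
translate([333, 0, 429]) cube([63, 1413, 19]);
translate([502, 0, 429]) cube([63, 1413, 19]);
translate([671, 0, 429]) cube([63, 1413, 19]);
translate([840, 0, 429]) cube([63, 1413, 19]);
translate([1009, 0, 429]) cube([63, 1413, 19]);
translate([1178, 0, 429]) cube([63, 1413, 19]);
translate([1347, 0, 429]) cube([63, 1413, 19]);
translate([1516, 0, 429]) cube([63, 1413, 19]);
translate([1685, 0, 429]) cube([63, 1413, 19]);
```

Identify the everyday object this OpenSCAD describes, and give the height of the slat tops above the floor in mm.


A bed frame. The slat-top height is 448 mm.

Four posts, four rails, and a row of slats — a bed frame. Slats sit on the rails at z = 254 + 175 = 429; with slat thickness 19, the top is 448 mm.


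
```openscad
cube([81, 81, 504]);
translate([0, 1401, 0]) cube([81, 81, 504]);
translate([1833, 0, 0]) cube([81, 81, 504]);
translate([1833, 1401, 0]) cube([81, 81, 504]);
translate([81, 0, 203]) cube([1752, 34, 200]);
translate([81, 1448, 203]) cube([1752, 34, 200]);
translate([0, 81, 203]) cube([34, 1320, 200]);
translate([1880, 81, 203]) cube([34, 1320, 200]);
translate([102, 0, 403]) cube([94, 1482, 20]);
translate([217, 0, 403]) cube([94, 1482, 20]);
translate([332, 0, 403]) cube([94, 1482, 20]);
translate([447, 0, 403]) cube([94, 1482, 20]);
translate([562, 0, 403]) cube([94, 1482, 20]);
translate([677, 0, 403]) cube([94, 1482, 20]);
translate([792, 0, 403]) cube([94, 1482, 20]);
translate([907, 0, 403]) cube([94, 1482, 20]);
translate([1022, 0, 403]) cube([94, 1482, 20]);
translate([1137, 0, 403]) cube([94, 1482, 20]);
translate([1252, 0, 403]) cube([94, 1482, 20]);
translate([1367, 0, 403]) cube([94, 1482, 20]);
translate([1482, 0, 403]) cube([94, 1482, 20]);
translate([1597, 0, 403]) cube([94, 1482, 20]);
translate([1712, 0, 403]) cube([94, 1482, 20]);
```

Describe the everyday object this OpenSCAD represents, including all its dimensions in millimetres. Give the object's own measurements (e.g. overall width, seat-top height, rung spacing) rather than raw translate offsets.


A bed frame 1914 mm long (x) by 1482 mm wide (y). Four 81×81 mm corner posts, 504 mm tall, at the corners of the footprint. Four rails of 34 mm thickness and 200 mm height run between adjacent posts with their undersides at z = 203 mm, their outer faces flush with the outside of the frame (the two x-running rails run between the posts' inner faces; the two y-running rails run between the posts' inner faces). 15 slats, each 94 mm wide (x) and 20 mm thick, lie across the top of the two x-running rails, running the full 1482 mm width of the frame in y; along x they sit between the end posts with a 21 mm gap after the −x posts and between neighbouring slats, leaving 27 mm before the +x posts.


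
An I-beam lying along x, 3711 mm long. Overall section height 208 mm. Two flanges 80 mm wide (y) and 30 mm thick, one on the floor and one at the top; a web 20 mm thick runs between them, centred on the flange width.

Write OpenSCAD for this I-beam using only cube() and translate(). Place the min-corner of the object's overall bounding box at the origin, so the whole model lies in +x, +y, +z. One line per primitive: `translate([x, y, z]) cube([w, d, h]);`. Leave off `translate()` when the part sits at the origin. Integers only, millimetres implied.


cube([3711, 80, 30]);
translate([0, 30, 30]) cube([3711, 20, 148]);
translate([0, 0, 178]) cube([3711, 80, 30]);


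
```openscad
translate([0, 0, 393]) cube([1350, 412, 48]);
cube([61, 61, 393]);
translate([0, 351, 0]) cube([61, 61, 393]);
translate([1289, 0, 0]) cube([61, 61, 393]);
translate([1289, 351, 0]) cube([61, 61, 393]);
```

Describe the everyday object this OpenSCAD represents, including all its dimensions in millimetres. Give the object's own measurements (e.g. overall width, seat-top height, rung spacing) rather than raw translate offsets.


A bench: a 1350×412 mm seat slab, 48 mm thick, top at z = 441 mm, on four 61×61 mm square legs flush with the seat corners and standing on z = 0.


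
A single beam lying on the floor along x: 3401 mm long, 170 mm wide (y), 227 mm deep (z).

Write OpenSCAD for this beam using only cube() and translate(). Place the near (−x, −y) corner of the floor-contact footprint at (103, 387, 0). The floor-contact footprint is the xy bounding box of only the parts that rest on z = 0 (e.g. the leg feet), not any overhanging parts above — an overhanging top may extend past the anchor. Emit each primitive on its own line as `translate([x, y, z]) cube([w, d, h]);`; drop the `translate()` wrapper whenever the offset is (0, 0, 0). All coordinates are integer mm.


translate([103, 387, 0]) cube([3401, 170, 227]);


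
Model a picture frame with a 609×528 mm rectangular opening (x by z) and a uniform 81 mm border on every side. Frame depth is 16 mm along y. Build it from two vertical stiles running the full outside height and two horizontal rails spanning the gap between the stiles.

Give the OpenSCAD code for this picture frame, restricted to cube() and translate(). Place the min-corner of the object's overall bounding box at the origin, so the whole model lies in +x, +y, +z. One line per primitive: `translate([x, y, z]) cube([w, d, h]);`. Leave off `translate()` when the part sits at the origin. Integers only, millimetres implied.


cube([81, 16, 690]);
translate([690, 0, 0]) cube([81, 16, 690]);
translate([81, 0, 0]) cube([609, 16, 81]);
translate([81, 0, 609]) cube([609, 16, 81]);


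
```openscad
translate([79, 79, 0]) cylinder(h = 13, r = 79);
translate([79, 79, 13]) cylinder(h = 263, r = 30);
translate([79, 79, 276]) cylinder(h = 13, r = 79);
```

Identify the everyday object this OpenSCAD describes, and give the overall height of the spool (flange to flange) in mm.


A spool. The overall height is 289 mm.

Three coaxial cylinders, large–small–large — a spool. Two 13 mm flanges and a 263 mm core give 13 + 263 + 13 = 289 mm.


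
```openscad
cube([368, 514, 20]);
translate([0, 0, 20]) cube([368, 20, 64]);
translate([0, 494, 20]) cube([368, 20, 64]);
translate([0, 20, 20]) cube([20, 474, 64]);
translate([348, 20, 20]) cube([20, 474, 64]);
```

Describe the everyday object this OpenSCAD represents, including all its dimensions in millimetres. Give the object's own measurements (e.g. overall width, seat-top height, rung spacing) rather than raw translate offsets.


An open-topped rectangular box: outside dimensions 368×514×84 mm, with a uniform wall and base thickness of 20 mm. The base is a full 368×514 slab on the floor; four walls sit on top of the base. The front and back walls (the −y and +y sides) span the full width; the two side walls fit between them.


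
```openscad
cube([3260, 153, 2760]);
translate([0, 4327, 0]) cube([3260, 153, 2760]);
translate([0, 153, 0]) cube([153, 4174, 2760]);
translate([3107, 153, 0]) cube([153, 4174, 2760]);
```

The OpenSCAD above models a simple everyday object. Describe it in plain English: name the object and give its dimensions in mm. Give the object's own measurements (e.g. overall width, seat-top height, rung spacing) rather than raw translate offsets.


The wall frame of a small rectangular building: four walls, each 2760 mm tall and 153 mm thick, enclosing a footprint 3260 mm (x) by 4480 mm (y) outside-to-outside, with no floor or roof. The front and back walls (the −y and +y sides) span the full width; the two side walls fit between them.


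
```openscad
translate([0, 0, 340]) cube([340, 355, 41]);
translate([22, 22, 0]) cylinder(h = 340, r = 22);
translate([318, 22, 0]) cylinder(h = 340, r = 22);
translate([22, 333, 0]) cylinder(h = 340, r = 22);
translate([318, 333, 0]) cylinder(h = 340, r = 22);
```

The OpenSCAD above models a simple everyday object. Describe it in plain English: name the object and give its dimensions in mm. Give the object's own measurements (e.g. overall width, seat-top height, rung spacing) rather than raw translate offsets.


A simple wooden stool: a rectangular seat 340 mm (x) by 355 mm (y), 41 mm thick, top face at z = 381 mm, on four round legs, each 44 mm in diameter. The legs rest on z = 0, each leg's axis is inset half a diameter from the nearest pair of seat edges (so the leg's bounding box is flush with the corner).


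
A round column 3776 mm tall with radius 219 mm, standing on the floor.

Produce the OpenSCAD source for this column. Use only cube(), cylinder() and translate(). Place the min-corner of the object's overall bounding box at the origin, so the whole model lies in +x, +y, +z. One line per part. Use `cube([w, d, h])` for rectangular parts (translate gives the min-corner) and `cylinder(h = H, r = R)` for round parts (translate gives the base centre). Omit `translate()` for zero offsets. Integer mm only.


translate([219, 219, 0]) cylinder(h = 3776, r = 219);


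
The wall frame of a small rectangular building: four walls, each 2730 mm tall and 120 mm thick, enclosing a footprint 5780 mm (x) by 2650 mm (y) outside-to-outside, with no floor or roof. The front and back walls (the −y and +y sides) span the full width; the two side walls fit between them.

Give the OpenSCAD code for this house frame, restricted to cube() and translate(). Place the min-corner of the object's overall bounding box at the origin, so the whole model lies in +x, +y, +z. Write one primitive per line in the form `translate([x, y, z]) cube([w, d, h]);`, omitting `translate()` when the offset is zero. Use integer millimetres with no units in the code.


cube([5780, 120, 2730]);
translate([0, 2530, 0]) cube([5780, 120, 2730]);
translate([0, 120, 0]) cube([120, 2410, 2730]);
translate([5660, 120, 0]) cube([120, 2410, 2730]);


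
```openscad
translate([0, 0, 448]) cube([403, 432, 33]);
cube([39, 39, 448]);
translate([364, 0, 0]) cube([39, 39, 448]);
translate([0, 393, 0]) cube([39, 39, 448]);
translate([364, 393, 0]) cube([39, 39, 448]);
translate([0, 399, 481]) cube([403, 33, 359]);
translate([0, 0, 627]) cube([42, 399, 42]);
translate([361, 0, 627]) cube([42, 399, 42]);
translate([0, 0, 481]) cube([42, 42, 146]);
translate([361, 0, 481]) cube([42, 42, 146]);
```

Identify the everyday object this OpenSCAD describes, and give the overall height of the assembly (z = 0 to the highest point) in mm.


A chair. The overall height is 840 mm.

A slab on four corner posts with a tall panel at the back — a chair. The seat slab sits at z = 448 with thickness 33, and the 359 mm backrest starts at the seat top, so the overall height is 448 + 33 + 359 = 840 mm.


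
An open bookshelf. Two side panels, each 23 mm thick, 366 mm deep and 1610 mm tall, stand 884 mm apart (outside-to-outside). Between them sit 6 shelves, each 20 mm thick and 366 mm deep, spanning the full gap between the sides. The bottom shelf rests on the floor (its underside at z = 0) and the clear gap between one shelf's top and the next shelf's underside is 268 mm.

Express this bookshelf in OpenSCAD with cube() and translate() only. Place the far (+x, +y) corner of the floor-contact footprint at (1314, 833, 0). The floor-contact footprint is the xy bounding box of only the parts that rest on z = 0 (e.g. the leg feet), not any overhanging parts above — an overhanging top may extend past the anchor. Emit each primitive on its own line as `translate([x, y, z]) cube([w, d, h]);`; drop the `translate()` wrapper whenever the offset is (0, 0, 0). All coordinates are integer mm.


translate([430, 467, 0]) cube([23, 366, 1610]);
translate([1291, 467, 0]) cube([23, 366, 1610]);
translate([453, 467, 0]) cube([838, 366, 20]);
translate([453, 467, 288]) cube([838, 366, 20]);
translate([453, 467, 576]) cube([838, 366, 20]);
translate([453, 467, 864]) cube([838, 366, 20]);
translate([453, 467, 1152]) cube([838, 366, 20]);
translate([453, 467, 1440]) cube([838, 366, 20]);


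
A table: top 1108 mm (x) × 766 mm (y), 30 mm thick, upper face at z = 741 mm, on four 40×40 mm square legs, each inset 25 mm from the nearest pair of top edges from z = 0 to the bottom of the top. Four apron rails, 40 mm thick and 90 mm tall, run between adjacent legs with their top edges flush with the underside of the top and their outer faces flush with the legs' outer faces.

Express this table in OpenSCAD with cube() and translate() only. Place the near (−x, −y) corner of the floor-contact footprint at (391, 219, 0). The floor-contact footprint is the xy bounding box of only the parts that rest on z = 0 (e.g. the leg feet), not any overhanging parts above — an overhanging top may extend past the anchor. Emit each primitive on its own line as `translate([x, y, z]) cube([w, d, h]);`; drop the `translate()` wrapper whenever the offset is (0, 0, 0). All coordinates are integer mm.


translate([366, 194, 711]) cube([1108, 766, 30]);
translate([391, 219, 0]) cube([40, 40, 711]);
translate([1409, 219, 0]) cube([40, 40, 711]);
translate([391, 895, 0]) cube([40, 40, 711]);
translate([1409, 895, 0]) cube([40, 40, 711]);
translate([431, 219, 621]) cube([978, 40, 90]);
translate([431, 895, 621]) cube([978, 40, 90]);
translate([391, 259, 621]) cube([40, 636, 90]);
translate([1409, 259, 621]) cube([40, 636, 90]);


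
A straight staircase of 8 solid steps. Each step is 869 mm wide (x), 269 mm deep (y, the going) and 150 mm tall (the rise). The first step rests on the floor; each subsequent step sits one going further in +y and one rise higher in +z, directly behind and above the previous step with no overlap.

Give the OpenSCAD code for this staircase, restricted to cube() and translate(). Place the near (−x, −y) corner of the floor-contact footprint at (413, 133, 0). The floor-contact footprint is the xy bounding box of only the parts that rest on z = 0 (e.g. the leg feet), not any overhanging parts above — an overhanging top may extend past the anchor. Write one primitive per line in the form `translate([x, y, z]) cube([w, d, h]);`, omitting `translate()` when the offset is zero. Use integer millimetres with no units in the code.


translate([413, 133, 0]) cube([869, 269, 150]);
translate([413, 402, 150]) cube([869, 269, 150]);
translate([413, 671, 300]) cube([869, 269, 150]);
translate([413, 940, 450]) cube([869, 269, 150]);
translate([413, 1209, 600]) cube([869, 269, 150]);
translate([413, 1478, 750]) cube([869, 269, 150]);
translate([413, 1747, 900]) cube([869, 269, 150]);
translate([413, 2016, 1050]) cube([869, 269, 150]);


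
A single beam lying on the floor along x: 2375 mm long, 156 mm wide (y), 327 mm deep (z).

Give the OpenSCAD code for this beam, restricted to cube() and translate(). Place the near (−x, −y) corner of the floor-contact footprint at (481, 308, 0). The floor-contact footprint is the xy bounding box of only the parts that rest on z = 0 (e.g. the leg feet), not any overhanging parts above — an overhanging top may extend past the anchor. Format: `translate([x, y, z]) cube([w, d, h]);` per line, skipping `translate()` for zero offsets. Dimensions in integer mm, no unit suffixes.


translate([481, 308, 0]) cube([2375, 156, 327]);


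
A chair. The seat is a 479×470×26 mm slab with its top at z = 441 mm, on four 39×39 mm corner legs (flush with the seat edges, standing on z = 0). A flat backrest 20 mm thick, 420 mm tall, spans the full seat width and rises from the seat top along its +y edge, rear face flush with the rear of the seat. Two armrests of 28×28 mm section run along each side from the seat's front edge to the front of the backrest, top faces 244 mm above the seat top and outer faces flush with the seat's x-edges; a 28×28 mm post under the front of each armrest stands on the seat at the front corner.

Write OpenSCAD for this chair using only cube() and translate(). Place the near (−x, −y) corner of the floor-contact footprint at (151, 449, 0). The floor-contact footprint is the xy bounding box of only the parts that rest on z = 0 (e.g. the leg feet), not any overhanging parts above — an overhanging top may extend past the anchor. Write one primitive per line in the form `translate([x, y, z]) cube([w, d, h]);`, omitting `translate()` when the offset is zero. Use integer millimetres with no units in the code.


// leg_h = 441 - 26 = 415
// arm post h = 244 - 28 = 216
translate([151, 449, 415]) cube([479, 470, 26]);
translate([151, 449, 0]) cube([39, 39, 415]);
translate([591, 449, 0]) cube([39, 39, 415]);
translate([151, 880, 0]) cube([39, 39, 415]);
translate([591, 880, 0]) cube([39, 39, 415]);
translate([151, 899, 441]) cube([479, 20, 420]);
translate([151, 449, 657]) cube([28, 450, 28]);
translate([602, 449, 657]) cube([28, 450, 28]);
translate([151, 449, 441]) cube([28, 28, 216]);
translate([602, 449, 441]) cube([28, 28, 216]);


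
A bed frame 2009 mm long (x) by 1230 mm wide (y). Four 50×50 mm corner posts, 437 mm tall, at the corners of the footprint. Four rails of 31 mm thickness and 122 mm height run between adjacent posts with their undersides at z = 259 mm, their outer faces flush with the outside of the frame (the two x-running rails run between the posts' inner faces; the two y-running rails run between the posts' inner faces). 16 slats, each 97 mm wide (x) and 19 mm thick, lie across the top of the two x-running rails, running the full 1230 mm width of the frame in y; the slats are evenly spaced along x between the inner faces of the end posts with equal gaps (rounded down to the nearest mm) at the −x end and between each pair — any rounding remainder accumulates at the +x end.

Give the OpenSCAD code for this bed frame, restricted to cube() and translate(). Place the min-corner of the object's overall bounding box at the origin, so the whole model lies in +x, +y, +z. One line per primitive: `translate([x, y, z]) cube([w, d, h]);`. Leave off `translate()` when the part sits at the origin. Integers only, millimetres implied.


// slat z = rail_z + rail_h = 259 + 122 = 381
// slat gap = ⌊(1909 − 16·97) / 17⌋ = 21
cube([50, 50, 437]);
translate([0, 1180, 0]) cube([50, 50, 437]);
translate([1959, 0, 0]) cube([50, 50, 437]);
translate([1959, 1180, 0]) cube([50, 50, 437]);
translate([50, 0, 259]) cube([1909, 31, 122]);
translate([50, 1199, 259]) cube([1909, 31, 122]);
translate([0, 50, 259]) cube([31, 1130, 122]);
translate([1978, 50, 259]) cube([31, 1130, 122]);
translate([71, 0, 381]) cube([97, 1230, 19]);
translate([189, 0, 381]) cube([97, 1230, 19]);
translate([307, 0, 381]) cube([97, 1230, 19]);
translate([425, 0, 381]) cube([97, 1230, 19]);
translate([543, 0, 381]) cube([97, 1230, 19]);
translate([661, 0, 381]) cube([97, 1230, 19]);
translate([779, 0, 381]) cube([97, 1230, 19]);
translate([897, 0, 381]) cube([97, 1230, 19]);
translate([1015, 0, 381]) cube([97, 1230, 19]);
translate([1133, 0, 381]) cube([97, 1230, 19]);
translate([1251, 0, 381]) cube([97, 1230, 19]);
translate([1369, 0, 381]) cube([97, 1230, 19]);
translate([1487, 0, 381]) cube([97, 1230, 19]);
translate([1605, 0, 381]) cube([97, 1230, 19]);
translate([1723, 0, 381]) cube([97, 1230, 19]);
translate([1841, 0, 381]) cube([97, 1230, 19]);


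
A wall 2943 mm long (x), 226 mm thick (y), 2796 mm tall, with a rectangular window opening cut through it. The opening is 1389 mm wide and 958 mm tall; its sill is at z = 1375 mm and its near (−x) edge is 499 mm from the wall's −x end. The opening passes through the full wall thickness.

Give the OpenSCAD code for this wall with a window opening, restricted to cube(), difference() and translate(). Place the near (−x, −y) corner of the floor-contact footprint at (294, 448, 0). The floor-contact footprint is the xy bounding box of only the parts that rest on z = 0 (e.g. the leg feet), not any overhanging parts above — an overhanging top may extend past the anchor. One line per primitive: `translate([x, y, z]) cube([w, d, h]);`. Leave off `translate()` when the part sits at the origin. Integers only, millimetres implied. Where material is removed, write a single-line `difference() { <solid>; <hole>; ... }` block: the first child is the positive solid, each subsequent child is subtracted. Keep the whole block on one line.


difference() { translate([294, 448, 0]) cube([2943, 226, 2796]); translate([793, 448, 1375]) cube([1389, 226, 958]); }


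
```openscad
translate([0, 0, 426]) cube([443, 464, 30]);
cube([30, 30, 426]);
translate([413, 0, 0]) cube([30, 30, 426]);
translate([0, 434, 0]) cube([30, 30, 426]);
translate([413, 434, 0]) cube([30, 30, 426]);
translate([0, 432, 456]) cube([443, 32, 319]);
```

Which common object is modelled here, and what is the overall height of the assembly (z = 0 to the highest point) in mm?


A chair. The overall height is 775 mm.

A slab on four corner posts with a tall panel at the back — a chair. The seat slab sits at z = 426 with thickness 30, and the 319 mm backrest starts at the seat top, so the overall height is 426 + 30 + 319 = 775 mm.


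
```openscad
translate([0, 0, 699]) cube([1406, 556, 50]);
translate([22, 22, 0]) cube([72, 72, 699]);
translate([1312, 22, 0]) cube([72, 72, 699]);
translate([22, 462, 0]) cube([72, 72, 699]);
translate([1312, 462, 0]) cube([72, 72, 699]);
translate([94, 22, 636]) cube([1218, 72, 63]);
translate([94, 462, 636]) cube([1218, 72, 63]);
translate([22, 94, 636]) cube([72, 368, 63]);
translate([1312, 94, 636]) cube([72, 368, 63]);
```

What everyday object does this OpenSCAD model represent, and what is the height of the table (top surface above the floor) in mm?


A table. The table height is 749 mm.

A 1406×556×50 slab sits at z = 699 on four 72 mm square posts — a table. The top surface is at 699 + 50 = 749 mm.


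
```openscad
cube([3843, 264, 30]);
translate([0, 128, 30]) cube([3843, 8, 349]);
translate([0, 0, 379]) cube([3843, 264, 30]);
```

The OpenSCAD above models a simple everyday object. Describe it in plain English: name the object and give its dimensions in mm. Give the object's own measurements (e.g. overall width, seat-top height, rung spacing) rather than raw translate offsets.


An I-beam lying along x, 3843 mm long. Overall section height 409 mm. Two flanges 264 mm wide (y) and 30 mm thick, one on the floor and one at the top; a web 8 mm thick runs between them, centred on the flange width.


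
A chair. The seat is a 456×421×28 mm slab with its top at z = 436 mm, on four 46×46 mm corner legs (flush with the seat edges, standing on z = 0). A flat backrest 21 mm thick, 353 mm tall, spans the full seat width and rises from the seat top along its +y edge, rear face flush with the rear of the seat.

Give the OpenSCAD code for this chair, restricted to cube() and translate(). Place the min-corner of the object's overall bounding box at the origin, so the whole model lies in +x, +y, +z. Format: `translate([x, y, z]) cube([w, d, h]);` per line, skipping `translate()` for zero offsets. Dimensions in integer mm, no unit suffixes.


translate([0, 0, 408]) cube([456, 421, 28]);
cube([46, 46, 408]);
translate([410, 0, 0]) cube([46, 46, 408]);
translate([0, 375, 0]) cube([46, 46, 408]);
translate([410, 375, 0]) cube([46, 46, 408]);
translate([0, 400, 436]) cube([456, 21, 353]);


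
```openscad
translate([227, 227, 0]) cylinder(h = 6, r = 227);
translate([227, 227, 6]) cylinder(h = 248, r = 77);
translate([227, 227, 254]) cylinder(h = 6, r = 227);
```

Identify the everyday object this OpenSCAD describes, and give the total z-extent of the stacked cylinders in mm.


A spool. The overall height is 260 mm.

Three coaxial cylinders, large–small–large — a spool. Two 6 mm flanges and a 248 mm core give 6 + 248 + 6 = 260 mm.


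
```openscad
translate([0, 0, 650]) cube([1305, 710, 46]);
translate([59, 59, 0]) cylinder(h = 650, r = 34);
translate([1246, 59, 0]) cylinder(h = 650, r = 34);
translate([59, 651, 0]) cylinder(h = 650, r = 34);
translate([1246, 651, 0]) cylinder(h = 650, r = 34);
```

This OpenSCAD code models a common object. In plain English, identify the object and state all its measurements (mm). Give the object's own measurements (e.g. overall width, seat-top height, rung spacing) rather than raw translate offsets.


A table: top 1305 mm (x) × 710 mm (y), 46 mm thick, upper face at z = 696 mm, on four round legs of 68 mm diameter, each leg's bounding box inset 25 mm from the nearest pair of top edges from z = 0 to the bottom of the top.


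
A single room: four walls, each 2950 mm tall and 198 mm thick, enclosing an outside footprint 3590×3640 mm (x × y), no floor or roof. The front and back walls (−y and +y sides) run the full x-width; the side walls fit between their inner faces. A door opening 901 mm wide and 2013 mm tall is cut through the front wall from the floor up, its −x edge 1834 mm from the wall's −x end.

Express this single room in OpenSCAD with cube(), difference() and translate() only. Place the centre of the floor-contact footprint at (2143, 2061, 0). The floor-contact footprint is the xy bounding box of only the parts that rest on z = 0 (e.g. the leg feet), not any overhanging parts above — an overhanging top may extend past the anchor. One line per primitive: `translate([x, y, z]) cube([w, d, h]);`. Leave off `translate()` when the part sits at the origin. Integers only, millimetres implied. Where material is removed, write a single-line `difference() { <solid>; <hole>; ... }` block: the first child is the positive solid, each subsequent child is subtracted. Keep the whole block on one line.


difference() { translate([348, 241, 0]) cube([3590, 198, 2950]); translate([2182, 241, 0]) cube([901, 198, 2013]); }
translate([348, 3683, 0]) cube([3590, 198, 2950]);
translate([348, 439, 0]) cube([198, 3244, 2950]);
translate([3740, 439, 0]) cube([198, 3244, 2950]);
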